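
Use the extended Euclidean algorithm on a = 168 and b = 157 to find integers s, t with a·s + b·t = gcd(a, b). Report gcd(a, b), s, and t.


Euclidean algorithm on (168, 157) — divide until remainder is 0:
  168 = 1 · 157 + 11
  157 = 14 · 11 + 3
  11 = 3 · 3 + 2
  3 = 1 · 2 + 1
  2 = 2 · 1 + 0
gcd(168, 157) = 1.
Track Bezout coefficients alongside the remainders: start with r₀ = 168 = a·1 + b·0 (s = 1, t = 0) and r₁ = 157 = a·0 + b·1 (s = 0, t = 1); each new remainder r_{k+1} = r_{k-1} − q_k·r_k inherits s_{k+1} = s_{k-1} − q_k·s_k, t_{k+1} = t_{k-1} − q_k·t_k, so r_k = a·s_k + b·t_k at every step:
  q = 1: r = 11, s = 1 − 1·0 = 1, t = 0 − 1·1 = -1  (check: 168·1 + 157·(-1) = 11)
  q = 14: r = 3, s = 0 − 14·1 = -14, t = 1 − 14·(-1) = 15  (check: 168·(-14) + 157·15 = 3)
  q = 3: r = 2, s = 1 − 3·(-14) = 43, t = -1 − 3·15 = -46  (check: 168·43 + 157·(-46) = 2)
  q = 1: r = 1, s = -14 − 1·43 = -57, t = 15 − 1·(-46) = 61  (check: 168·(-57) + 157·61 = 1)
The row with r = 1 (the gcd) gives the Bezout coefficients s = -57, t = 61.
Result: 168 · (-57) + 157 · (61) = 1.

gcd(168, 157) = 1; s = -57, t = 61 (check: 168·(-57) + 157·61 = 1).


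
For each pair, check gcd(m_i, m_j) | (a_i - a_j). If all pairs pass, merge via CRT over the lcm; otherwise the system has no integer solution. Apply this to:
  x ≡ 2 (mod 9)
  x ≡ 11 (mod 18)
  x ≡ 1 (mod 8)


Moduli 9, 18, 8 are not pairwise coprime, so CRT works modulo lcm(m_i) when all pairwise compatibility conditions hold.
Pairwise compatibility: gcd(m_i, m_j) must divide a_i - a_j for every pair.
Merge one congruence at a time:
  Start: x ≡ 2 (mod 9).
  Combine with x ≡ 11 (mod 18): gcd(9, 18) = 9; 11 - 2 = 9, which IS divisible by 9, so compatible.
    Write x = 2 + 9·t and substitute into x ≡ 11 (mod 18): 9·t ≡ 11 − 2 = 9 (mod 18).
    Divide the congruence (and modulus) by g = 9: 1·t ≡ 1 (mod 2).
    So t ≡ 1 (mod 2).
    Then x = 2 + 9·1 = 11, valid modulo lcm(9, 18) = 18: x ≡ 11 (mod 18).
  Combine with x ≡ 1 (mod 8): gcd(18, 8) = 2; 1 - 11 = -10, which IS divisible by 2, so compatible.
    Write x = 11 + 18·t and substitute into x ≡ 1 (mod 8): 18·t ≡ 1 − 11 = -10 (mod 8).
    Divide the congruence (and modulus) by g = 2: 9·t ≡ -5 (mod 4).
    Reduce coefficients mod 4: 1·t ≡ 3 (mod 4).
    So t ≡ 3 (mod 4).
    Then x = 11 + 18·3 = 65, valid modulo lcm(18, 8) = 72: x ≡ 65 (mod 72).
Verify: 65 mod 9 = 2, 65 mod 18 = 11, 65 mod 8 = 1.

x ≡ 65 (mod 72).


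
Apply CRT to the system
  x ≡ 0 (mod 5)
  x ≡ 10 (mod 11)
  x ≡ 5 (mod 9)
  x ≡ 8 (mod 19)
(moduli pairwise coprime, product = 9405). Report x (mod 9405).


Product of moduli M = 5 · 11 · 9 · 19 = 9405.
Merge one congruence at a time:
  Start: x ≡ 0 (mod 5).
  Combine with x ≡ 10 (mod 11); new modulus lcm = 55.
    Write x = 0 + 5·t and substitute into x ≡ 10 (mod 11): 5·t ≡ 10 − 0 = 10 (mod 11).
    The inverse of 5 mod 11 is 9 (since 5·9 = 45 = 4·11 + 1), so t ≡ 9·10 = 90 ≡ 2 (mod 11).
    Then x = 0 + 5·2 = 10, valid modulo lcm(5, 11) = 55: x ≡ 10 (mod 55).
  Combine with x ≡ 5 (mod 9); new modulus lcm = 495.
    Write x = 10 + 55·t and substitute into x ≡ 5 (mod 9): 55·t ≡ 5 − 10 = -5 (mod 9).
    Reduce coefficients mod 9: 1·t ≡ 4 (mod 9).
    So t ≡ 4 (mod 9).
    Then x = 10 + 55·4 = 230, valid modulo lcm(55, 9) = 495: x ≡ 230 (mod 495).
  Combine with x ≡ 8 (mod 19); new modulus lcm = 9405.
    Write x = 230 + 495·t and substitute into x ≡ 8 (mod 19): 495·t ≡ 8 − 230 = -222 (mod 19).
    Reduce coefficients mod 19: 1·t ≡ 6 (mod 19).
    So t ≡ 6 (mod 19).
    Then x = 230 + 495·6 = 3200, valid modulo lcm(495, 19) = 9405: x ≡ 3200 (mod 9405).
Verify against each original: 3200 mod 5 = 0, 3200 mod 11 = 10, 3200 mod 9 = 5, 3200 mod 19 = 8.

x ≡ 3200 (mod 9405).


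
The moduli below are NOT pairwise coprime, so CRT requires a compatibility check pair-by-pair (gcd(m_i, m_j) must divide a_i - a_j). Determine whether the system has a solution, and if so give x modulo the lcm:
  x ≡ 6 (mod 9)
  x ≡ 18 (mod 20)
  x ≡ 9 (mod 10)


Moduli 9, 20, 10 are not pairwise coprime, so CRT works modulo lcm(m_i) when all pairwise compatibility conditions hold.
Pairwise compatibility: gcd(m_i, m_j) must divide a_i - a_j for every pair.
Merge one congruence at a time:
  Start: x ≡ 6 (mod 9).
  Combine with x ≡ 18 (mod 20): gcd(9, 20) = 1; 18 - 6 = 12, which IS divisible by 1, so compatible.
    Write x = 6 + 9·t and substitute into x ≡ 18 (mod 20): 9·t ≡ 18 − 6 = 12 (mod 20).
    The inverse of 9 mod 20 is 9 (since 9·9 = 81 = 4·20 + 1), so t ≡ 9·12 = 108 ≡ 8 (mod 20).
    Then x = 6 + 9·8 = 78, valid modulo lcm(9, 20) = 180: x ≡ 78 (mod 180).
  Combine with x ≡ 9 (mod 10): gcd(180, 10) = 10, and 9 - 78 = -69 is NOT divisible by 10.
    ⇒ system is inconsistent (no integer solution).

No solution (the system is inconsistent).


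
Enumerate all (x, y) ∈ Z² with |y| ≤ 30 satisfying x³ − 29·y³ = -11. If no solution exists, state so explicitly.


The equation is x³ - 29y³ = -11. For fixed y, x³ = 29·y³ − 11, so a solution requires the RHS to be a perfect cube.
Strategy: iterate y from -30 to 30, compute RHS = 29·y³ − 11, and check whether it is a (positive or negative) perfect cube.
Check small values of y:
  y = 0: RHS = -11 is not a perfect cube.
  y = 1: RHS = 18 is not a perfect cube.
  y = -1: RHS = -40 is not a perfect cube.
  y = 2: RHS = 221 is not a perfect cube.
  y = -2: RHS = -243 is not a perfect cube.
  y = 3: RHS = 772 is not a perfect cube.
  y = -3: RHS = -794 is not a perfect cube.
Continuing the search up to |y| = 30 finds no solutions either.
No (x, y) in the scanned range satisfies the equation.

No integer solutions with |y| ≤ 30.


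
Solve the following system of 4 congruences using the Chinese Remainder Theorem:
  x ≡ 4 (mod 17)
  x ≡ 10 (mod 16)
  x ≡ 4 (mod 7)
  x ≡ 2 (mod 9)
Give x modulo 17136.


Product of moduli M = 17 · 16 · 7 · 9 = 17136.
Merge one congruence at a time:
  Start: x ≡ 4 (mod 17).
  Combine with x ≡ 10 (mod 16); new modulus lcm = 272.
    Write x = 4 + 17·t and substitute into x ≡ 10 (mod 16): 17·t ≡ 10 − 4 = 6 (mod 16).
    Reduce coefficients mod 16: 1·t ≡ 6 (mod 16).
    So t ≡ 6 (mod 16).
    Then x = 4 + 17·6 = 106, valid modulo lcm(17, 16) = 272: x ≡ 106 (mod 272).
  Combine with x ≡ 4 (mod 7); new modulus lcm = 1904.
    Write x = 106 + 272·t and substitute into x ≡ 4 (mod 7): 272·t ≡ 4 − 106 = -102 (mod 7).
    Reduce coefficients mod 7: 6·t ≡ 3 (mod 7).
    The inverse of 6 mod 7 is 6 (since 6·6 = 36 = 5·7 + 1), so t ≡ 6·3 = 18 ≡ 4 (mod 7).
    Then x = 106 + 272·4 = 1194, valid modulo lcm(272, 7) = 1904: x ≡ 1194 (mod 1904).
  Combine with x ≡ 2 (mod 9); new modulus lcm = 17136.
    Write x = 1194 + 1904·t and substitute into x ≡ 2 (mod 9): 1904·t ≡ 2 − 1194 = -1192 (mod 9).
    Reduce coefficients mod 9: 5·t ≡ 5 (mod 9).
    The inverse of 5 mod 9 is 2 (since 5·2 = 10 = 1·9 + 1), so t ≡ 2·5 = 10 ≡ 1 (mod 9).
    Then x = 1194 + 1904·1 = 3098, valid modulo lcm(1904, 9) = 17136: x ≡ 3098 (mod 17136).
Verify against each original: 3098 mod 17 = 4, 3098 mod 16 = 10, 3098 mod 7 = 4, 3098 mod 9 = 2.

x ≡ 3098 (mod 17136).


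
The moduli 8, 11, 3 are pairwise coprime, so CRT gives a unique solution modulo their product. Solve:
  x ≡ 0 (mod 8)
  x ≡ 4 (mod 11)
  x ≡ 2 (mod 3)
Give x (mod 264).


Moduli 8, 11, 3 are pairwise coprime; by CRT there is a unique solution modulo M = 8 · 11 · 3 = 264.
Solve pairwise, accumulating the modulus:
  Start with x ≡ 0 (mod 8).
  Combine with x ≡ 4 (mod 11): since gcd(8, 11) = 1, we get a unique residue mod 88.
    Write x = 0 + 8·t and substitute into x ≡ 4 (mod 11): 8·t ≡ 4 − 0 = 4 (mod 11).
    The inverse of 8 mod 11 is 7 (since 8·7 = 56 = 5·11 + 1), so t ≡ 7·4 = 28 ≡ 6 (mod 11).
    Then x = 0 + 8·6 = 48, valid modulo lcm(8, 11) = 88: x ≡ 48 (mod 88).
  Combine with x ≡ 2 (mod 3): since gcd(88, 3) = 1, we get a unique residue mod 264.
    Write x = 48 + 88·t and substitute into x ≡ 2 (mod 3): 88·t ≡ 2 − 48 = -46 (mod 3).
    Reduce coefficients mod 3: 1·t ≡ 2 (mod 3).
    So t ≡ 2 (mod 3).
    Then x = 48 + 88·2 = 224, valid modulo lcm(88, 3) = 264: x ≡ 224 (mod 264).
Verify: 224 mod 8 = 0 ✓, 224 mod 11 = 4 ✓, 224 mod 3 = 2 ✓.

x ≡ 224 (mod 264).


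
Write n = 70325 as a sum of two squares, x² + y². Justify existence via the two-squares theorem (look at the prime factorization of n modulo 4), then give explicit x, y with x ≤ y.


Step 1: Factor n = 70325 = 5^2 · 29 · 97.
Step 2: Check the mod-4 condition on each prime factor: 5 ≡ 1 (mod 4), exponent 2; 29 ≡ 1 (mod 4), exponent 1; 97 ≡ 1 (mod 4), exponent 1.
All primes ≡ 3 (mod 4) appear to even exponent (or don't appear), so by the two-squares theorem n IS expressible as a sum of two squares.
Step 3: Build a representation. Group n = k² · m with k = 5 and m = 29 · 97 = 2813 (a product of primes ≡ 1 (mod 4)); a representation of m scales to one of n via (k·x)² + (k·y)² = k²(x² + y²). Each prime p ≡ 1 (mod 4) is itself a sum of two squares; find a² by testing p − a² for a perfect square:
  29: 29 − 1² = 28, 29 − 2² = 25 = 5² ⇒ 29 = 2² + 5².
  97: 97 − 1² = 96, 97 − 2² = 93, 97 − 3² = 88, 97 − 4² = 81 = 9² ⇒ 97 = 4² + 9².
  Combine using the Brahmagupta–Fibonacci identity (a² + b²)(c² + d²) = (ac − bd)² + (ad + bc)² = (ac + bd)² + (ad − bc)²:
  29 · 97 = 2813: from (2² + 5²)(4² + 9²), take (2·4 − 5·9, 2·9 + 5·4) = (8 − 45, 18 + 20) = (-37, 38); dropping signs (only squares matter) gives (37, 38); check 37² + 38² = 1369 + 1444 = 2813 ✓.
  Scale by k = 5: (5·37, 5·38) = (185, 190).
Step 4: Order so x ≤ y and verify: 185² + 190² = 34225 + 36100 = 70325 = n. ✓

n = 70325 = 185² + 190² (one valid representation with x ≤ y).


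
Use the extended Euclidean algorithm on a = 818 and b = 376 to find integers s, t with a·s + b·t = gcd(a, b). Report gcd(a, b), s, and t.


Euclidean algorithm on (818, 376) — divide until remainder is 0:
  818 = 2 · 376 + 66
  376 = 5 · 66 + 46
  66 = 1 · 46 + 20
  46 = 2 · 20 + 6
  20 = 3 · 6 + 2
  6 = 3 · 2 + 0
gcd(818, 376) = 2.
Track Bezout coefficients alongside the remainders: start with r₀ = 818 = a·1 + b·0 (s = 1, t = 0) and r₁ = 376 = a·0 + b·1 (s = 0, t = 1); each new remainder r_{k+1} = r_{k-1} − q_k·r_k inherits s_{k+1} = s_{k-1} − q_k·s_k, t_{k+1} = t_{k-1} − q_k·t_k, so r_k = a·s_k + b·t_k at every step:
  q = 2: r = 66, s = 1 − 2·0 = 1, t = 0 − 2·1 = -2  (check: 818·1 + 376·(-2) = 66)
  q = 5: r = 46, s = 0 − 5·1 = -5, t = 1 − 5·(-2) = 11  (check: 818·(-5) + 376·11 = 46)
  q = 1: r = 20, s = 1 − 1·(-5) = 6, t = -2 − 1·11 = -13  (check: 818·6 + 376·(-13) = 20)
  q = 2: r = 6, s = -5 − 2·6 = -17, t = 11 − 2·(-13) = 37  (check: 818·(-17) + 376·37 = 6)
  q = 3: r = 2, s = 6 − 3·(-17) = 57, t = -13 − 3·37 = -124  (check: 818·57 + 376·(-124) = 2)
The row with r = 2 (the gcd) gives the Bezout coefficients s = 57, t = -124.
Result: 818 · (57) + 376 · (-124) = 2.

gcd(818, 376) = 2; s = 57, t = -124 (check: 818·57 + 376·(-124) = 2).


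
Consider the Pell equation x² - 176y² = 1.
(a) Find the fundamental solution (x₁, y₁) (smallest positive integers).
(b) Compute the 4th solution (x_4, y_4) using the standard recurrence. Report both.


Step 1: Find the fundamental solution (x₁, y₁) of x² - 176y² = 1.
  Expand √176 as a continued fraction. a₀ = ⌊√176⌋ = 13; iterate m_{k+1} = d_k·a_k − m_k, d_{k+1} = (176 − m_{k+1}²)/d_k, a_{k+1} = ⌊(a₀ + m_{k+1})/d_{k+1}⌋ (starting m₀ = 0, d₀ = 1), with convergents p_k = a_k·p_{k-1} + p_{k-2}, q_k = a_k·q_{k-1} + q_{k-2} (p₋₁ = 1, q₋₁ = 0):
  k = 0: a₀ = 13; p₀/q₀ = 13/1; p₀² − 176·q₀² = 169 − 176 = -7.
  k = 1: m = 13, d = 7, a = ⌊(13 + 13)/7⌋ = 3; p/q = (3·13 + 1)/(3·1 + 0) = 40/3; p² − 176·q² = 1600 − 1584 = 16.
  k = 2: m = 8, d = 16, a = ⌊(13 + 8)/16⌋ = 1; p/q = (1·40 + 13)/(1·3 + 1) = 53/4; p² − 176·q² = 2809 − 2816 = -7.
  k = 3: m = 8, d = 7, a = ⌊(13 + 8)/7⌋ = 3; p/q = (3·53 + 40)/(3·4 + 3) = 199/15; p² − 176·q² = 39601 − 39600 = 1.
  The first convergent with p² − 176·q² = 1 gives the fundamental solution (x₁, y₁) = (199, 15).
Step 2: Apply the recurrence (x_{n+1}, y_{n+1}) = (x₁x_n + 176y₁y_n, x₁y_n + y₁x_n) repeatedly.
  From (x_1, y_1) = (199, 15): x_2 = 199·199 + 176·15·15 = 79201; y_2 = 199·15 + 15·199 = 5970.
  From (x_2, y_2) = (79201, 5970): x_3 = 199·79201 + 176·15·5970 = 31521799; y_3 = 199·5970 + 15·79201 = 2376045.
  From (x_3, y_3) = (31521799, 2376045): x_4 = 199·31521799 + 176·15·2376045 = 12545596801; y_4 = 199·2376045 + 15·31521799 = 945659940.
Step 3: Verify x_4² - 176·y_4² = 157391999093261433601 - 157391999093261433600 = 1 (should be 1). ✓

(x_1, y_1) = (199, 15); (x_4, y_4) = (12545596801, 945659940).


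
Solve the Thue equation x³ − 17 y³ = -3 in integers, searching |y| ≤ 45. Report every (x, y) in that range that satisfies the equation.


The equation is x³ - 17y³ = -3. For fixed y, x³ = 17·y³ − 3, so a solution requires the RHS to be a perfect cube.
Strategy: iterate y from -45 to 45, compute RHS = 17·y³ − 3, and check whether it is a (positive or negative) perfect cube.
Check small values of y:
  y = 0: RHS = -3 is not a perfect cube.
  y = 1: RHS = 14 is not a perfect cube.
  y = -1: RHS = -20 is not a perfect cube.
  y = 2: RHS = 133 is not a perfect cube.
  y = -2: RHS = -139 is not a perfect cube.
  y = 3: RHS = 456 is not a perfect cube.
  y = -3: RHS = -462 is not a perfect cube.
Continuing the search up to |y| = 45 finds no solutions either.
No (x, y) in the scanned range satisfies the equation.

No integer solutions with |y| ≤ 45.


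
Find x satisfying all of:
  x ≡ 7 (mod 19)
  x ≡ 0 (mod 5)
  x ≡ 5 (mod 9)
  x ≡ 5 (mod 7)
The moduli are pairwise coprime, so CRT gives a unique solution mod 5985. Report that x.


Product of moduli M = 19 · 5 · 9 · 7 = 5985.
Merge one congruence at a time:
  Start: x ≡ 7 (mod 19).
  Combine with x ≡ 0 (mod 5); new modulus lcm = 95.
    Write x = 7 + 19·t and substitute into x ≡ 0 (mod 5): 19·t ≡ 0 − 7 = -7 (mod 5).
    Reduce coefficients mod 5: 4·t ≡ 3 (mod 5).
    The inverse of 4 mod 5 is 4 (since 4·4 = 16 = 3·5 + 1), so t ≡ 4·3 = 12 ≡ 2 (mod 5).
    Then x = 7 + 19·2 = 45, valid modulo lcm(19, 5) = 95: x ≡ 45 (mod 95).
  Combine with x ≡ 5 (mod 9); new modulus lcm = 855.
    Write x = 45 + 95·t and substitute into x ≡ 5 (mod 9): 95·t ≡ 5 − 45 = -40 (mod 9).
    Reduce coefficients mod 9: 5·t ≡ 5 (mod 9).
    The inverse of 5 mod 9 is 2 (since 5·2 = 10 = 1·9 + 1), so t ≡ 2·5 = 10 ≡ 1 (mod 9).
    Then x = 45 + 95·1 = 140, valid modulo lcm(95, 9) = 855: x ≡ 140 (mod 855).
  Combine with x ≡ 5 (mod 7); new modulus lcm = 5985.
    Write x = 140 + 855·t and substitute into x ≡ 5 (mod 7): 855·t ≡ 5 − 140 = -135 (mod 7).
    Reduce coefficients mod 7: 1·t ≡ 5 (mod 7).
    So t ≡ 5 (mod 7).
    Then x = 140 + 855·5 = 4415, valid modulo lcm(855, 7) = 5985: x ≡ 4415 (mod 5985).
Verify against each original: 4415 mod 19 = 7, 4415 mod 5 = 0, 4415 mod 9 = 5, 4415 mod 7 = 5.

x ≡ 4415 (mod 5985).


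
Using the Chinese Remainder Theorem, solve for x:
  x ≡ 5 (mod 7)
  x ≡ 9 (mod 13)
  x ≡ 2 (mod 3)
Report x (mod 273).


Moduli 7, 13, 3 are pairwise coprime; by CRT there is a unique solution modulo M = 7 · 13 · 3 = 273.
Solve pairwise, accumulating the modulus:
  Start with x ≡ 5 (mod 7).
  Combine with x ≡ 9 (mod 13): since gcd(7, 13) = 1, we get a unique residue mod 91.
    Write x = 5 + 7·t and substitute into x ≡ 9 (mod 13): 7·t ≡ 9 − 5 = 4 (mod 13).
    The inverse of 7 mod 13 is 2 (since 7·2 = 14 = 1·13 + 1), so t ≡ 2·4 = 8 ≡ 8 (mod 13).
    Then x = 5 + 7·8 = 61, valid modulo lcm(7, 13) = 91: x ≡ 61 (mod 91).
  Combine with x ≡ 2 (mod 3): since gcd(91, 3) = 1, we get a unique residue mod 273.
    Write x = 61 + 91·t and substitute into x ≡ 2 (mod 3): 91·t ≡ 2 − 61 = -59 (mod 3).
    Reduce coefficients mod 3: 1·t ≡ 1 (mod 3).
    So t ≡ 1 (mod 3).
    Then x = 61 + 91·1 = 152, valid modulo lcm(91, 3) = 273: x ≡ 152 (mod 273).
Verify: 152 mod 7 = 5 ✓, 152 mod 13 = 9 ✓, 152 mod 3 = 2 ✓.

x ≡ 152 (mod 273).


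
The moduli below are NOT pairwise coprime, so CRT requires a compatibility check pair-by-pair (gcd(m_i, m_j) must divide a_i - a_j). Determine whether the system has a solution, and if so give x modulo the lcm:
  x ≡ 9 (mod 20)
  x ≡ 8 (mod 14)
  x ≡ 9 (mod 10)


Moduli 20, 14, 10 are not pairwise coprime, so CRT works modulo lcm(m_i) when all pairwise compatibility conditions hold.
Pairwise compatibility: gcd(m_i, m_j) must divide a_i - a_j for every pair.
Merge one congruence at a time:
  Start: x ≡ 9 (mod 20).
  Combine with x ≡ 8 (mod 14): gcd(20, 14) = 2, and 8 - 9 = -1 is NOT divisible by 2.
    ⇒ system is inconsistent (no integer solution).

No solution (the system is inconsistent).


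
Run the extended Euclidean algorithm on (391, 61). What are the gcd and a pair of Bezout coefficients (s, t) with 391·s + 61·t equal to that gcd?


Euclidean algorithm on (391, 61) — divide until remainder is 0:
  391 = 6 · 61 + 25
  61 = 2 · 25 + 11
  25 = 2 · 11 + 3
  11 = 3 · 3 + 2
  3 = 1 · 2 + 1
  2 = 2 · 1 + 0
gcd(391, 61) = 1.
Track Bezout coefficients alongside the remainders: start with r₀ = 391 = a·1 + b·0 (s = 1, t = 0) and r₁ = 61 = a·0 + b·1 (s = 0, t = 1); each new remainder r_{k+1} = r_{k-1} − q_k·r_k inherits s_{k+1} = s_{k-1} − q_k·s_k, t_{k+1} = t_{k-1} − q_k·t_k, so r_k = a·s_k + b·t_k at every step:
  q = 6: r = 25, s = 1 − 6·0 = 1, t = 0 − 6·1 = -6  (check: 391·1 + 61·(-6) = 25)
  q = 2: r = 11, s = 0 − 2·1 = -2, t = 1 − 2·(-6) = 13  (check: 391·(-2) + 61·13 = 11)
  q = 2: r = 3, s = 1 − 2·(-2) = 5, t = -6 − 2·13 = -32  (check: 391·5 + 61·(-32) = 3)
  q = 3: r = 2, s = -2 − 3·5 = -17, t = 13 − 3·(-32) = 109  (check: 391·(-17) + 61·109 = 2)
  q = 1: r = 1, s = 5 − 1·(-17) = 22, t = -32 − 1·109 = -141  (check: 391·22 + 61·(-141) = 1)
The row with r = 1 (the gcd) gives the Bezout coefficients s = 22, t = -141.
Result: 391 · (22) + 61 · (-141) = 1.

gcd(391, 61) = 1; s = 22, t = -141 (check: 391·22 + 61·(-141) = 1).


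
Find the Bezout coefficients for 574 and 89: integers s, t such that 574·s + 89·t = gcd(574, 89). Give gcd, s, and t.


Euclidean algorithm on (574, 89) — divide until remainder is 0:
  574 = 6 · 89 + 40
  89 = 2 · 40 + 9
  40 = 4 · 9 + 4
  9 = 2 · 4 + 1
  4 = 4 · 1 + 0
gcd(574, 89) = 1.
Track Bezout coefficients alongside the remainders: start with r₀ = 574 = a·1 + b·0 (s = 1, t = 0) and r₁ = 89 = a·0 + b·1 (s = 0, t = 1); each new remainder r_{k+1} = r_{k-1} − q_k·r_k inherits s_{k+1} = s_{k-1} − q_k·s_k, t_{k+1} = t_{k-1} − q_k·t_k, so r_k = a·s_k + b·t_k at every step:
  q = 6: r = 40, s = 1 − 6·0 = 1, t = 0 − 6·1 = -6  (check: 574·1 + 89·(-6) = 40)
  q = 2: r = 9, s = 0 − 2·1 = -2, t = 1 − 2·(-6) = 13  (check: 574·(-2) + 89·13 = 9)
  q = 4: r = 4, s = 1 − 4·(-2) = 9, t = -6 − 4·13 = -58  (check: 574·9 + 89·(-58) = 4)
  q = 2: r = 1, s = -2 − 2·9 = -20, t = 13 − 2·(-58) = 129  (check: 574·(-20) + 89·129 = 1)
The row with r = 1 (the gcd) gives the Bezout coefficients s = -20, t = 129.
Result: 574 · (-20) + 89 · (129) = 1.

gcd(574, 89) = 1; s = -20, t = 129 (check: 574·(-20) + 89·129 = 1).


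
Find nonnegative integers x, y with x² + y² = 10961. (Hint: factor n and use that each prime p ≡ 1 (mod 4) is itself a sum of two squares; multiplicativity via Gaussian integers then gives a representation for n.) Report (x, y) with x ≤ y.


Step 1: Factor n = 10961 = 97 · 113.
Step 2: Check the mod-4 condition on each prime factor: 97 ≡ 1 (mod 4), exponent 1; 113 ≡ 1 (mod 4), exponent 1.
All primes ≡ 3 (mod 4) appear to even exponent (or don't appear), so by the two-squares theorem n IS expressible as a sum of two squares.
Step 3: Build a representation. Here n = 97 · 113 is a product of primes ≡ 1 (mod 4). Each prime p ≡ 1 (mod 4) is itself a sum of two squares; find a² by testing p − a² for a perfect square:
  97: 97 − 1² = 96, 97 − 2² = 93, 97 − 3² = 88, 97 − 4² = 81 = 9² ⇒ 97 = 4² + 9².
  113: 113 − 1² = 112, 113 − 2² = 109, 113 − 3² = 104, 113 − 4² = 97, 113 − 5² = 88, 113 − 6² = 77, 113 − 7² = 64 = 8² ⇒ 113 = 7² + 8².
  Combine using the Brahmagupta–Fibonacci identity (a² + b²)(c² + d²) = (ac − bd)² + (ad + bc)² = (ac + bd)² + (ad − bc)²:
  97 · 113 = 10961: from (4² + 9²)(7² + 8²), take (4·7 − 9·8, 4·8 + 9·7) = (28 − 72, 32 + 63) = (-44, 95); dropping signs (only squares matter) gives (44, 95); check 44² + 95² = 1936 + 9025 = 10961 ✓.
Step 4: Order so x ≤ y and verify: 44² + 95² = 1936 + 9025 = 10961 = n. ✓

n = 10961 = 44² + 95² (one valid representation with x ≤ y).


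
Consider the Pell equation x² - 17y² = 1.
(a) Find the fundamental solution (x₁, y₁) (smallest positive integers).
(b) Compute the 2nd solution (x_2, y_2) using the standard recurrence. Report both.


Step 1: Find the fundamental solution (x₁, y₁) of x² - 17y² = 1.
  Expand √17 as a continued fraction. a₀ = ⌊√17⌋ = 4; iterate m_{k+1} = d_k·a_k − m_k, d_{k+1} = (17 − m_{k+1}²)/d_k, a_{k+1} = ⌊(a₀ + m_{k+1})/d_{k+1}⌋ (starting m₀ = 0, d₀ = 1), with convergents p_k = a_k·p_{k-1} + p_{k-2}, q_k = a_k·q_{k-1} + q_{k-2} (p₋₁ = 1, q₋₁ = 0):
  k = 0: a₀ = 4; p₀/q₀ = 4/1; p₀² − 17·q₀² = 16 − 17 = -1.
  k = 1: m = 4, d = 1, a = ⌊(4 + 4)/1⌋ = 8; p/q = (8·4 + 1)/(8·1 + 0) = 33/8; p² − 17·q² = 1089 − 1088 = 1.
  The first convergent with p² − 17·q² = 1 gives the fundamental solution (x₁, y₁) = (33, 8).
Step 2: Apply the recurrence (x_{n+1}, y_{n+1}) = (x₁x_n + 17y₁y_n, x₁y_n + y₁x_n) repeatedly.
  From (x_1, y_1) = (33, 8): x_2 = 33·33 + 17·8·8 = 2177; y_2 = 33·8 + 8·33 = 528.
Step 3: Verify x_2² - 17·y_2² = 4739329 - 4739328 = 1 (should be 1). ✓

(x_1, y_1) = (33, 8); (x_2, y_2) = (2177, 528).


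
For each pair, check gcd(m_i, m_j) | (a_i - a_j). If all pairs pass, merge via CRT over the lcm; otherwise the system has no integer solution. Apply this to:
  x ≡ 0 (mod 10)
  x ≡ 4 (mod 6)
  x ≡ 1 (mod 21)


Moduli 10, 6, 21 are not pairwise coprime, so CRT works modulo lcm(m_i) when all pairwise compatibility conditions hold.
Pairwise compatibility: gcd(m_i, m_j) must divide a_i - a_j for every pair.
Merge one congruence at a time:
  Start: x ≡ 0 (mod 10).
  Combine with x ≡ 4 (mod 6): gcd(10, 6) = 2; 4 - 0 = 4, which IS divisible by 2, so compatible.
    Write x = 0 + 10·t and substitute into x ≡ 4 (mod 6): 10·t ≡ 4 − 0 = 4 (mod 6).
    Divide the congruence (and modulus) by g = 2: 5·t ≡ 2 (mod 3).
    Reduce coefficients mod 3: 2·t ≡ 2 (mod 3).
    The inverse of 2 mod 3 is 2 (since 2·2 = 4 = 1·3 + 1), so t ≡ 2·2 = 4 ≡ 1 (mod 3).
    Then x = 0 + 10·1 = 10, valid modulo lcm(10, 6) = 30: x ≡ 10 (mod 30).
  Combine with x ≡ 1 (mod 21): gcd(30, 21) = 3; 1 - 10 = -9, which IS divisible by 3, so compatible.
    Write x = 10 + 30·t and substitute into x ≡ 1 (mod 21): 30·t ≡ 1 − 10 = -9 (mod 21).
    Divide the congruence (and modulus) by g = 3: 10·t ≡ -3 (mod 7).
    Reduce coefficients mod 7: 3·t ≡ 4 (mod 7).
    The inverse of 3 mod 7 is 5 (since 3·5 = 15 = 2·7 + 1), so t ≡ 5·4 = 20 ≡ 6 (mod 7).
    Then x = 10 + 30·6 = 190, valid modulo lcm(30, 21) = 210: x ≡ 190 (mod 210).
Verify: 190 mod 10 = 0, 190 mod 6 = 4, 190 mod 21 = 1.

x ≡ 190 (mod 210).


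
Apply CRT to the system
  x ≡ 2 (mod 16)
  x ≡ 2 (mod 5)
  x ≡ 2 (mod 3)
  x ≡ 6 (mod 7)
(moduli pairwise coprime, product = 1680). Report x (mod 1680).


Product of moduli M = 16 · 5 · 3 · 7 = 1680.
Merge one congruence at a time:
  Start: x ≡ 2 (mod 16).
  Combine with x ≡ 2 (mod 5); new modulus lcm = 80.
    Write x = 2 + 16·t and substitute into x ≡ 2 (mod 5): 16·t ≡ 2 − 2 = 0 (mod 5).
    Reduce coefficients mod 5: 1·t ≡ 0 (mod 5).
    So t ≡ 0 (mod 5).
    Then x = 2 + 16·0 = 2, valid modulo lcm(16, 5) = 80: x ≡ 2 (mod 80).
  Combine with x ≡ 2 (mod 3); new modulus lcm = 240.
    Write x = 2 + 80·t and substitute into x ≡ 2 (mod 3): 80·t ≡ 2 − 2 = 0 (mod 3).
    Reduce coefficients mod 3: 2·t ≡ 0 (mod 3).
    The inverse of 2 mod 3 is 2 (since 2·2 = 4 = 1·3 + 1), so t ≡ 2·0 = 0 ≡ 0 (mod 3).
    Then x = 2 + 80·0 = 2, valid modulo lcm(80, 3) = 240: x ≡ 2 (mod 240).
  Combine with x ≡ 6 (mod 7); new modulus lcm = 1680.
    Write x = 2 + 240·t and substitute into x ≡ 6 (mod 7): 240·t ≡ 6 − 2 = 4 (mod 7).
    Reduce coefficients mod 7: 2·t ≡ 4 (mod 7).
    The inverse of 2 mod 7 is 4 (since 2·4 = 8 = 1·7 + 1), so t ≡ 4·4 = 16 ≡ 2 (mod 7).
    Then x = 2 + 240·2 = 482, valid modulo lcm(240, 7) = 1680: x ≡ 482 (mod 1680).
Verify against each original: 482 mod 16 = 2, 482 mod 5 = 2, 482 mod 3 = 2, 482 mod 7 = 6.

x ≡ 482 (mod 1680).


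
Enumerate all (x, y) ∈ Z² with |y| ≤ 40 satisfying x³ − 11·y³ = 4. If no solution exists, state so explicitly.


The equation is x³ - 11y³ = 4. For fixed y, x³ = 11·y³ + 4, so a solution requires the RHS to be a perfect cube.
Strategy: iterate y from -40 to 40, compute RHS = 11·y³ + 4, and check whether it is a (positive or negative) perfect cube.
Check small values of y:
  y = 0: RHS = 4 is not a perfect cube.
  y = 1: RHS = 15 is not a perfect cube.
  y = -1: RHS = -7 is not a perfect cube.
  y = 2: RHS = 92 is not a perfect cube.
  y = -2: RHS = -84 is not a perfect cube.
  y = 3: RHS = 301 is not a perfect cube.
  y = -3: RHS = -293 is not a perfect cube.
Continuing the search up to |y| = 40 finds no solutions either.
No (x, y) in the scanned range satisfies the equation.

No integer solutions with |y| ≤ 40.


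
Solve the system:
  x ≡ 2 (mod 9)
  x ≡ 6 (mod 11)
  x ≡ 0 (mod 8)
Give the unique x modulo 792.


Moduli 9, 11, 8 are pairwise coprime; by CRT there is a unique solution modulo M = 9 · 11 · 8 = 792.
Solve pairwise, accumulating the modulus:
  Start with x ≡ 2 (mod 9).
  Combine with x ≡ 6 (mod 11): since gcd(9, 11) = 1, we get a unique residue mod 99.
    Write x = 2 + 9·t and substitute into x ≡ 6 (mod 11): 9·t ≡ 6 − 2 = 4 (mod 11).
    The inverse of 9 mod 11 is 5 (since 9·5 = 45 = 4·11 + 1), so t ≡ 5·4 = 20 ≡ 9 (mod 11).
    Then x = 2 + 9·9 = 83, valid modulo lcm(9, 11) = 99: x ≡ 83 (mod 99).
  Combine with x ≡ 0 (mod 8): since gcd(99, 8) = 1, we get a unique residue mod 792.
    Write x = 83 + 99·t and substitute into x ≡ 0 (mod 8): 99·t ≡ 0 − 83 = -83 (mod 8).
    Reduce coefficients mod 8: 3·t ≡ 5 (mod 8).
    The inverse of 3 mod 8 is 3 (since 3·3 = 9 = 1·8 + 1), so t ≡ 3·5 = 15 ≡ 7 (mod 8).
    Then x = 83 + 99·7 = 776, valid modulo lcm(99, 8) = 792: x ≡ 776 (mod 792).
Verify: 776 mod 9 = 2 ✓, 776 mod 11 = 6 ✓, 776 mod 8 = 0 ✓.

x ≡ 776 (mod 792).


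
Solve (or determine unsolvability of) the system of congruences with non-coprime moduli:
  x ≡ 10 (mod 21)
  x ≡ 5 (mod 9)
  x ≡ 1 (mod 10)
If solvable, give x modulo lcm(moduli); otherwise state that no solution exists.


Moduli 21, 9, 10 are not pairwise coprime, so CRT works modulo lcm(m_i) when all pairwise compatibility conditions hold.
Pairwise compatibility: gcd(m_i, m_j) must divide a_i - a_j for every pair.
Merge one congruence at a time:
  Start: x ≡ 10 (mod 21).
  Combine with x ≡ 5 (mod 9): gcd(21, 9) = 3, and 5 - 10 = -5 is NOT divisible by 3.
    ⇒ system is inconsistent (no integer solution).

No solution (the system is inconsistent).


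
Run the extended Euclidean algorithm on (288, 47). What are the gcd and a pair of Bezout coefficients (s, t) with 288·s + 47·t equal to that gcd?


Euclidean algorithm on (288, 47) — divide until remainder is 0:
  288 = 6 · 47 + 6
  47 = 7 · 6 + 5
  6 = 1 · 5 + 1
  5 = 5 · 1 + 0
gcd(288, 47) = 1.
Track Bezout coefficients alongside the remainders: start with r₀ = 288 = a·1 + b·0 (s = 1, t = 0) and r₁ = 47 = a·0 + b·1 (s = 0, t = 1); each new remainder r_{k+1} = r_{k-1} − q_k·r_k inherits s_{k+1} = s_{k-1} − q_k·s_k, t_{k+1} = t_{k-1} − q_k·t_k, so r_k = a·s_k + b·t_k at every step:
  q = 6: r = 6, s = 1 − 6·0 = 1, t = 0 − 6·1 = -6  (check: 288·1 + 47·(-6) = 6)
  q = 7: r = 5, s = 0 − 7·1 = -7, t = 1 − 7·(-6) = 43  (check: 288·(-7) + 47·43 = 5)
  q = 1: r = 1, s = 1 − 1·(-7) = 8, t = -6 − 1·43 = -49  (check: 288·8 + 47·(-49) = 1)
The row with r = 1 (the gcd) gives the Bezout coefficients s = 8, t = -49.
Result: 288 · (8) + 47 · (-49) = 1.

gcd(288, 47) = 1; s = 8, t = -49 (check: 288·8 + 47·(-49) = 1).


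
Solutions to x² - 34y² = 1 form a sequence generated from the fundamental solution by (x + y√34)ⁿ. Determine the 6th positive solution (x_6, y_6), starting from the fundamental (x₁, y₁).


Step 1: Find the fundamental solution (x₁, y₁) of x² - 34y² = 1.
  Expand √34 as a continued fraction. a₀ = ⌊√34⌋ = 5; iterate m_{k+1} = d_k·a_k − m_k, d_{k+1} = (34 − m_{k+1}²)/d_k, a_{k+1} = ⌊(a₀ + m_{k+1})/d_{k+1}⌋ (starting m₀ = 0, d₀ = 1), with convergents p_k = a_k·p_{k-1} + p_{k-2}, q_k = a_k·q_{k-1} + q_{k-2} (p₋₁ = 1, q₋₁ = 0):
  k = 0: a₀ = 5; p₀/q₀ = 5/1; p₀² − 34·q₀² = 25 − 34 = -9.
  k = 1: m = 5, d = 9, a = ⌊(5 + 5)/9⌋ = 1; p/q = (1·5 + 1)/(1·1 + 0) = 6/1; p² − 34·q² = 36 − 34 = 2.
  k = 2: m = 4, d = 2, a = ⌊(5 + 4)/2⌋ = 4; p/q = (4·6 + 5)/(4·1 + 1) = 29/5; p² − 34·q² = 841 − 850 = -9.
  k = 3: m = 4, d = 9, a = ⌊(5 + 4)/9⌋ = 1; p/q = (1·29 + 6)/(1·5 + 1) = 35/6; p² − 34·q² = 1225 − 1224 = 1.
  The first convergent with p² − 34·q² = 1 gives the fundamental solution (x₁, y₁) = (35, 6).
Step 2: Apply the recurrence (x_{n+1}, y_{n+1}) = (x₁x_n + 34y₁y_n, x₁y_n + y₁x_n) repeatedly.
  From (x_1, y_1) = (35, 6): x_2 = 35·35 + 34·6·6 = 2449; y_2 = 35·6 + 6·35 = 420.
  From (x_2, y_2) = (2449, 420): x_3 = 35·2449 + 34·6·420 = 171395; y_3 = 35·420 + 6·2449 = 29394.
  From (x_3, y_3) = (171395, 29394): x_4 = 35·171395 + 34·6·29394 = 11995201; y_4 = 35·29394 + 6·171395 = 2057160.
  From (x_4, y_4) = (11995201, 2057160): x_5 = 35·11995201 + 34·6·2057160 = 839492675; y_5 = 35·2057160 + 6·11995201 = 143971806.
  From (x_5, y_5) = (839492675, 143971806): x_6 = 35·839492675 + 34·6·143971806 = 58752492049; y_6 = 35·143971806 + 6·839492675 = 10075969260.
Step 3: Verify x_6² - 34·y_6² = 3451855321967808218401 - 3451855321967808218400 = 1 (should be 1). ✓

(x_1, y_1) = (35, 6); (x_6, y_6) = (58752492049, 10075969260).


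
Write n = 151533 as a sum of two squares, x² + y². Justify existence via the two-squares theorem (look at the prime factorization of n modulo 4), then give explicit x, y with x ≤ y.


Step 1: Factor n = 151533 = 3^2 · 113 · 149.
Step 2: Check the mod-4 condition on each prime factor: 3 ≡ 3 (mod 4), exponent 2 (must be even); 113 ≡ 1 (mod 4), exponent 1; 149 ≡ 1 (mod 4), exponent 1.
All primes ≡ 3 (mod 4) appear to even exponent (or don't appear), so by the two-squares theorem n IS expressible as a sum of two squares.
Step 3: Build a representation. Group n = k² · m with k = 3 and m = 113 · 149 = 16837 (a product of primes ≡ 1 (mod 4)); a representation of m scales to one of n via (k·x)² + (k·y)² = k²(x² + y²). Each prime p ≡ 1 (mod 4) is itself a sum of two squares; find a² by testing p − a² for a perfect square:
  113: 113 − 1² = 112, 113 − 2² = 109, 113 − 3² = 104, 113 − 4² = 97, 113 − 5² = 88, 113 − 6² = 77, 113 − 7² = 64 = 8² ⇒ 113 = 7² + 8².
  149: 149 − 1² = 148, 149 − 2² = 145, 149 − 3² = 140, 149 − 4² = 133, 149 − 5² = 124, 149 − 6² = 113, 149 − 7² = 100 = 10² ⇒ 149 = 7² + 10².
  Combine using the Brahmagupta–Fibonacci identity (a² + b²)(c² + d²) = (ac − bd)² + (ad + bc)² = (ac + bd)² + (ad − bc)²:
  113 · 149 = 16837: from (7² + 8²)(7² + 10²), take (7·7 − 8·10, 7·10 + 8·7) = (49 − 80, 70 + 56) = (-31, 126); dropping signs (only squares matter) gives (31, 126); check 31² + 126² = 961 + 15876 = 16837 ✓.
  Scale by k = 3: (3·31, 3·126) = (93, 378).
Step 4: Order so x ≤ y and verify: 93² + 378² = 8649 + 142884 = 151533 = n. ✓

n = 151533 = 93² + 378² (one valid representation with x ≤ y).


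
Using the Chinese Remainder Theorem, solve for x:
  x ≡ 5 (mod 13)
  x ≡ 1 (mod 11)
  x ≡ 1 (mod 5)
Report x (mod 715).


Moduli 13, 11, 5 are pairwise coprime; by CRT there is a unique solution modulo M = 13 · 11 · 5 = 715.
Solve pairwise, accumulating the modulus:
  Start with x ≡ 5 (mod 13).
  Combine with x ≡ 1 (mod 11): since gcd(13, 11) = 1, we get a unique residue mod 143.
    Write x = 5 + 13·t and substitute into x ≡ 1 (mod 11): 13·t ≡ 1 − 5 = -4 (mod 11).
    Reduce coefficients mod 11: 2·t ≡ 7 (mod 11).
    The inverse of 2 mod 11 is 6 (since 2·6 = 12 = 1·11 + 1), so t ≡ 6·7 = 42 ≡ 9 (mod 11).
    Then x = 5 + 13·9 = 122, valid modulo lcm(13, 11) = 143: x ≡ 122 (mod 143).
  Combine with x ≡ 1 (mod 5): since gcd(143, 5) = 1, we get a unique residue mod 715.
    Write x = 122 + 143·t and substitute into x ≡ 1 (mod 5): 143·t ≡ 1 − 122 = -121 (mod 5).
    Reduce coefficients mod 5: 3·t ≡ 4 (mod 5).
    The inverse of 3 mod 5 is 2 (since 3·2 = 6 = 1·5 + 1), so t ≡ 2·4 = 8 ≡ 3 (mod 5).
    Then x = 122 + 143·3 = 551, valid modulo lcm(143, 5) = 715: x ≡ 551 (mod 715).
Verify: 551 mod 13 = 5 ✓, 551 mod 11 = 1 ✓, 551 mod 5 = 1 ✓.

x ≡ 551 (mod 715).


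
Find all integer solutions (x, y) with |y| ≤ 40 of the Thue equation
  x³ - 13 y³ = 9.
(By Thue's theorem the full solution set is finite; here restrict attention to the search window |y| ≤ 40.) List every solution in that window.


The equation is x³ - 13y³ = 9. For fixed y, x³ = 13·y³ + 9, so a solution requires the RHS to be a perfect cube.
Strategy: iterate y from -40 to 40, compute RHS = 13·y³ + 9, and check whether it is a (positive or negative) perfect cube.
Check small values of y:
  y = 0: RHS = 9 is not a perfect cube.
  y = 1: RHS = 22 is not a perfect cube.
  y = -1: RHS = -4 is not a perfect cube.
  y = 2: RHS = 113 is not a perfect cube.
  y = -2: RHS = -95 is not a perfect cube.
  y = 3: RHS = 360 is not a perfect cube.
  y = -3: RHS = -342 is not a perfect cube.
Continuing the search up to |y| = 40 finds no solutions either.
No (x, y) in the scanned range satisfies the equation.

No integer solutions with |y| ≤ 40.


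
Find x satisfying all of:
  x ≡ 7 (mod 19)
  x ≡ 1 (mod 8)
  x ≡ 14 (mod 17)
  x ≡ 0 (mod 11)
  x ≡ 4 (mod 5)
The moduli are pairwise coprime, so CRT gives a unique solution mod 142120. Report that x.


Product of moduli M = 19 · 8 · 17 · 11 · 5 = 142120.
Merge one congruence at a time:
  Start: x ≡ 7 (mod 19).
  Combine with x ≡ 1 (mod 8); new modulus lcm = 152.
    Write x = 7 + 19·t and substitute into x ≡ 1 (mod 8): 19·t ≡ 1 − 7 = -6 (mod 8).
    Reduce coefficients mod 8: 3·t ≡ 2 (mod 8).
    The inverse of 3 mod 8 is 3 (since 3·3 = 9 = 1·8 + 1), so t ≡ 3·2 = 6 ≡ 6 (mod 8).
    Then x = 7 + 19·6 = 121, valid modulo lcm(19, 8) = 152: x ≡ 121 (mod 152).
  Combine with x ≡ 14 (mod 17); new modulus lcm = 2584.
    Write x = 121 + 152·t and substitute into x ≡ 14 (mod 17): 152·t ≡ 14 − 121 = -107 (mod 17).
    Reduce coefficients mod 17: 16·t ≡ 12 (mod 17).
    The inverse of 16 mod 17 is 16 (since 16·16 = 256 = 15·17 + 1), so t ≡ 16·12 = 192 ≡ 5 (mod 17).
    Then x = 121 + 152·5 = 881, valid modulo lcm(152, 17) = 2584: x ≡ 881 (mod 2584).
  Combine with x ≡ 0 (mod 11); new modulus lcm = 28424.
    Write x = 881 + 2584·t and substitute into x ≡ 0 (mod 11): 2584·t ≡ 0 − 881 = -881 (mod 11).
    Reduce coefficients mod 11: 10·t ≡ 10 (mod 11).
    The inverse of 10 mod 11 is 10 (since 10·10 = 100 = 9·11 + 1), so t ≡ 10·10 = 100 ≡ 1 (mod 11).
    Then x = 881 + 2584·1 = 3465, valid modulo lcm(2584, 11) = 28424: x ≡ 3465 (mod 28424).
  Combine with x ≡ 4 (mod 5); new modulus lcm = 142120.
    Write x = 3465 + 28424·t and substitute into x ≡ 4 (mod 5): 28424·t ≡ 4 − 3465 = -3461 (mod 5).
    Reduce coefficients mod 5: 4·t ≡ 4 (mod 5).
    The inverse of 4 mod 5 is 4 (since 4·4 = 16 = 3·5 + 1), so t ≡ 4·4 = 16 ≡ 1 (mod 5).
    Then x = 3465 + 28424·1 = 31889, valid modulo lcm(28424, 5) = 142120: x ≡ 31889 (mod 142120).
Verify against each original: 31889 mod 19 = 7, 31889 mod 8 = 1, 31889 mod 17 = 14, 31889 mod 11 = 0, 31889 mod 5 = 4.

x ≡ 31889 (mod 142120).


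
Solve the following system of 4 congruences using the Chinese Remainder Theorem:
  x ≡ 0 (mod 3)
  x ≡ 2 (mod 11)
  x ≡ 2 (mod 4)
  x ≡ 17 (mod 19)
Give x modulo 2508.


Product of moduli M = 3 · 11 · 4 · 19 = 2508.
Merge one congruence at a time:
  Start: x ≡ 0 (mod 3).
  Combine with x ≡ 2 (mod 11); new modulus lcm = 33.
    Write x = 0 + 3·t and substitute into x ≡ 2 (mod 11): 3·t ≡ 2 − 0 = 2 (mod 11).
    The inverse of 3 mod 11 is 4 (since 3·4 = 12 = 1·11 + 1), so t ≡ 4·2 = 8 ≡ 8 (mod 11).
    Then x = 0 + 3·8 = 24, valid modulo lcm(3, 11) = 33: x ≡ 24 (mod 33).
  Combine with x ≡ 2 (mod 4); new modulus lcm = 132.
    Write x = 24 + 33·t and substitute into x ≡ 2 (mod 4): 33·t ≡ 2 − 24 = -22 (mod 4).
    Reduce coefficients mod 4: 1·t ≡ 2 (mod 4).
    So t ≡ 2 (mod 4).
    Then x = 24 + 33·2 = 90, valid modulo lcm(33, 4) = 132: x ≡ 90 (mod 132).
  Combine with x ≡ 17 (mod 19); new modulus lcm = 2508.
    Write x = 90 + 132·t and substitute into x ≡ 17 (mod 19): 132·t ≡ 17 − 90 = -73 (mod 19).
    Reduce coefficients mod 19: 18·t ≡ 3 (mod 19).
    The inverse of 18 mod 19 is 18 (since 18·18 = 324 = 17·19 + 1), so t ≡ 18·3 = 54 ≡ 16 (mod 19).
    Then x = 90 + 132·16 = 2202, valid modulo lcm(132, 19) = 2508: x ≡ 2202 (mod 2508).
Verify against each original: 2202 mod 3 = 0, 2202 mod 11 = 2, 2202 mod 4 = 2, 2202 mod 19 = 17.

x ≡ 2202 (mod 2508).


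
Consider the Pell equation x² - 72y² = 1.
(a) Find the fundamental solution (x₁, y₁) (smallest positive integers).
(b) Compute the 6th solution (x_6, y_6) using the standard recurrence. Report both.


Step 1: Find the fundamental solution (x₁, y₁) of x² - 72y² = 1.
  Expand √72 as a continued fraction. a₀ = ⌊√72⌋ = 8; iterate m_{k+1} = d_k·a_k − m_k, d_{k+1} = (72 − m_{k+1}²)/d_k, a_{k+1} = ⌊(a₀ + m_{k+1})/d_{k+1}⌋ (starting m₀ = 0, d₀ = 1), with convergents p_k = a_k·p_{k-1} + p_{k-2}, q_k = a_k·q_{k-1} + q_{k-2} (p₋₁ = 1, q₋₁ = 0):
  k = 0: a₀ = 8; p₀/q₀ = 8/1; p₀² − 72·q₀² = 64 − 72 = -8.
  k = 1: m = 8, d = 8, a = ⌊(8 + 8)/8⌋ = 2; p/q = (2·8 + 1)/(2·1 + 0) = 17/2; p² − 72·q² = 289 − 288 = 1.
  The first convergent with p² − 72·q² = 1 gives the fundamental solution (x₁, y₁) = (17, 2).
Step 2: Apply the recurrence (x_{n+1}, y_{n+1}) = (x₁x_n + 72y₁y_n, x₁y_n + y₁x_n) repeatedly.
  From (x_1, y_1) = (17, 2): x_2 = 17·17 + 72·2·2 = 577; y_2 = 17·2 + 2·17 = 68.
  From (x_2, y_2) = (577, 68): x_3 = 17·577 + 72·2·68 = 19601; y_3 = 17·68 + 2·577 = 2310.
  From (x_3, y_3) = (19601, 2310): x_4 = 17·19601 + 72·2·2310 = 665857; y_4 = 17·2310 + 2·19601 = 78472.
  From (x_4, y_4) = (665857, 78472): x_5 = 17·665857 + 72·2·78472 = 22619537; y_5 = 17·78472 + 2·665857 = 2665738.
  From (x_5, y_5) = (22619537, 2665738): x_6 = 17·22619537 + 72·2·2665738 = 768398401; y_6 = 17·2665738 + 2·22619537 = 90556620.
Step 3: Verify x_6² - 72·y_6² = 590436102659356801 - 590436102659356800 = 1 (should be 1). ✓

(x_1, y_1) = (17, 2); (x_6, y_6) = (768398401, 90556620).
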